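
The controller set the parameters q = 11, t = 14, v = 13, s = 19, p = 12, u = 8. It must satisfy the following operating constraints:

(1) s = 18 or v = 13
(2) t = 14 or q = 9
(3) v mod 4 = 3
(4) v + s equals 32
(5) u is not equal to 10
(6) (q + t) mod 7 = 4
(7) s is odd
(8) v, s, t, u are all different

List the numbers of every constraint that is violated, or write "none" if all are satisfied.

(1) s = 19 ≠ 18, but v = 13 = 13 (second disjunct)  ✔
(2) t = 14 = 14 (first disjunct)  ✔
(3) 13 mod 4 = 1, not 3  ✘
(4) v + s = 13 + 19 = 32  ✔
(5) u = 8, and 8 ≠ 10  ✔
(6) q + t = 25; 25 mod 7 = 4  ✔
(7) s = 19 is odd  ✔
(8) values 13, 19, 14, 8 are pairwise distinct  ✔

The assignment fails constraint 3.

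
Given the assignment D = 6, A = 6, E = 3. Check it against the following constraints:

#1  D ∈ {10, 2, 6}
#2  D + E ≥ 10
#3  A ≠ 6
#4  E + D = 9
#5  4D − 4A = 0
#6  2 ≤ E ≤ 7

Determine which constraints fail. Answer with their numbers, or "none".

Constraints 2, 3 are violated.

#1 D = 6 is in {10, 2, 6}  true
#2 D + E = 6 + 3 = 9; 9 < 10, bound 10 not met  false
#3 A = 6, but 6 is required to differ  false
#4 E + D = 3 + 6 = 9  true
#5 4D − 4A = 4(6) − 4(6) = 0  true
#6 E = 3 lies in [2, 7]  true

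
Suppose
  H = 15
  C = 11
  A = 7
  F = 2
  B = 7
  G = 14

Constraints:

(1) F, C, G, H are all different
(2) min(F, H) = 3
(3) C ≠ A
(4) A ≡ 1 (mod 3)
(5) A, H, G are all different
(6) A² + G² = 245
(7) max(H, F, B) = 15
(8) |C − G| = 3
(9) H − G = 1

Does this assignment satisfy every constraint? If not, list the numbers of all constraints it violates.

(1) values 2, 11, 14, 15 are pairwise distinct  true
(2) min(2, 15) = 2, not 3  false
(3) C = 11, A = 7; distinct  true
(4) 7 mod 3 = 1  true
(5) values 7, 15, 14 are pairwise distinct  true
(6) A² + G² = 7² + 14² = 49 + 196 = 245  true
(7) max(15, 2, 7) = 15  true
(8) |11 − 14| = 3  true
(9) H − G = 15 − 14 = 1  true

No — constraint 2 is not satisfied.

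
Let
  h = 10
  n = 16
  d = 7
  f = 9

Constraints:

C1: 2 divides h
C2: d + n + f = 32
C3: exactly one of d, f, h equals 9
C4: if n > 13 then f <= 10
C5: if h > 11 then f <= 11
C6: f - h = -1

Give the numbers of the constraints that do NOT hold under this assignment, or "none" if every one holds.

C1: 10 / 2 = 5, so 2 divides 10 — holds.
C2: d + n + f = 7 + 16 + 9 = 32 — holds.
C3: d=7, f=9, h=10; 1 of them equals 9 — holds.
C4: n = 16 > 13, so we need f ≤ 10; f = 9 ≤ 10 — holds.
C5: h = 10, not > 11; antecedent false, conditional vacuously true — holds.
C6: f - h = 9 - 10 = -1 — holds.

No violations.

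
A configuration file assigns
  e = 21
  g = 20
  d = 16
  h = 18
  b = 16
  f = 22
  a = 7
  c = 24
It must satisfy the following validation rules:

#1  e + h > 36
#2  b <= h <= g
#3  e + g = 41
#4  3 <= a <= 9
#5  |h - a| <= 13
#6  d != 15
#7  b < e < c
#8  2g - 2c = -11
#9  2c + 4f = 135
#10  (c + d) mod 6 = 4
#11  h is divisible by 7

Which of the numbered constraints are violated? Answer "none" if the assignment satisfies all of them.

No — constraints 8, 9, 11 are not satisfied.

#1 e + h = 21 + 18 = 39; 39 > 36 — holds.
#2 values 16 <= 18 <= 20 — holds.
#3 e + g = 21 + 20 = 41 — holds.
#4 a = 7 lies in [3, 9] — holds.
#5 |18 - 7| = 11; 11 ≤ 13 — holds.
#6 d = 16, and 16 ≠ 15 — holds.
#7 values 16 < 21 < 24 — holds.
#8 2g - 2c = 2(20) - 2(24) = -8, not -11 — does not hold.
#9 2c + 4f = 2(24) + 4(22) = 136, not 135 — does not hold.
#10 c + d = 40; 40 mod 6 = 4 — holds.
#11 18 = 7*2 + 4, so 7 does not divide 18 — does not hold.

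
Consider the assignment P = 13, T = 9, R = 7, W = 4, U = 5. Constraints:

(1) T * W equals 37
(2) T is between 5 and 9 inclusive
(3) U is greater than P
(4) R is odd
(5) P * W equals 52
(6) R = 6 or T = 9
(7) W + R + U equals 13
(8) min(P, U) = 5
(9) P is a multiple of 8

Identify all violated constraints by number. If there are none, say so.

Constraints 1, 3, 7, and 9 do not hold.

(1) T * W = 9 * 4 = 36, not 37 — fails.
(2) T = 9 lies in [5, 9] — holds.
(3) U = 5, P = 13; 5 ≤ 13 (want >) — fails.
(4) R = 7 is odd — holds.
(5) P * W = 13 * 4 = 52 — holds.
(6) R = 7 ≠ 6, but T = 9 = 9 (second disjunct) — holds.
(7) W + R + U = 4 + 7 + 5 = 16, not 13 — fails.
(8) min(13, 5) = 5 — holds.
(9) 13 = 8*1 + 5, so 8 does not divide 13 — fails.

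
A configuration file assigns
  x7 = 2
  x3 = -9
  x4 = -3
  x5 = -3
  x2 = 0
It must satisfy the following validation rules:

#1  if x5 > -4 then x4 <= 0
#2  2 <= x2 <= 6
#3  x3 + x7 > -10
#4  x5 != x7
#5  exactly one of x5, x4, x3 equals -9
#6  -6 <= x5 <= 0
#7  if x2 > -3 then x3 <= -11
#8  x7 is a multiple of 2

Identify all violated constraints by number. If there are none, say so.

Constraints 2 and 7 are violated.

#1 x5 = -3 > -4, so we need x4 ≤ 0; x4 = -3 ≤ 0 — satisfied.
#2 x2 = 0 is outside [2, 6] — violated.
#3 x3 + x7 = -9 + 2 = -7; -7 > -10 — satisfied.
#4 x5 = -3, x7 = 2; distinct — satisfied.
#5 x5=-3, x4=-3, x3=-9; 1 of them equals -9 — satisfied.
#6 x5 = -3 lies in [-6, 0] — satisfied.
#7 x2 = 0 > -3, so we need x3 ≤ -11; but x3 = -9 > -11 — violated.
#8 2 / 2 = 1, so 2 divides 2 — satisfied.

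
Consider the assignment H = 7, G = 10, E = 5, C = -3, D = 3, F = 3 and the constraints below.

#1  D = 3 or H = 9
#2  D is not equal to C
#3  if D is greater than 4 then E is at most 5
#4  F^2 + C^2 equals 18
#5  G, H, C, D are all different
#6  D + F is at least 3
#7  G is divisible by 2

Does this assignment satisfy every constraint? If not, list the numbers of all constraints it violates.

None — every constraint holds.

#1 D = 3 = 3 (first disjunct)  ✓
#2 D = 3, C = -3; distinct  ✓
#3 D = 3, not > 4; antecedent false, conditional vacuously true  ✓
#4 F^2 + C^2 = 3^2 + (-3)^2 = 9 + 9 = 18  ✓
#5 values 10, 7, -3, 3 are pairwise distinct  ✓
#6 D + F = 3 + 3 = 6; 6 ≥ 3  ✓
#7 10 / 2 = 5, so 2 divides 10  ✓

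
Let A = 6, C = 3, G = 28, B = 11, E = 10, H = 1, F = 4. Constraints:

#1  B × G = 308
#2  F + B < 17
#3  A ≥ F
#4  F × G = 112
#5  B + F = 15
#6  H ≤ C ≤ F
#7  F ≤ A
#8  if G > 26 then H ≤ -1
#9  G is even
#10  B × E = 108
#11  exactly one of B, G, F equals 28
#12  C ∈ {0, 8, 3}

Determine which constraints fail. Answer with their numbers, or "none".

#1 B × G = 11 × 28 = 308  holds
#2 F + B = 4 + 11 = 15; 15 < 17  holds
#3 A = 6, F = 4; 6 ≥ 4  holds
#4 F × G = 4 × 28 = 112  holds
#5 B + F = 11 + 4 = 15  holds
#6 values 1 ≤ 3 ≤ 4  holds
#7 F = 4, A = 6; 4 ≤ 6  holds
#8 G = 28 > 26, so we need H ≤ -1; but H = 1 > -1  fails
#9 G = 28 is even  holds
#10 B × E = 11 × 10 = 110, not 108  fails
#11 B=11, G=28, F=4; 1 of them equals 28  holds
#12 C = 3 is in {0, 8, 3}  holds

Constraints 8, 10 do not hold.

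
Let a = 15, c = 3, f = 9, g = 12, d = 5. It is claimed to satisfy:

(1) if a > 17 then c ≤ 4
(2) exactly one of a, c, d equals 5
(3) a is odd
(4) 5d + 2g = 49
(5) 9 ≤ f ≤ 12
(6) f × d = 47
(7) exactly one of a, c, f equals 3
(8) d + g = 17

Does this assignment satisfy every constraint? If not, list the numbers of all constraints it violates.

The assignment fails constraint 6.

(1) a = 15, not > 17; antecedent false, conditional vacuously true — holds.
(2) a=15, c=3, d=5; 1 of them equals 5 — holds.
(3) a = 15 is odd — holds.
(4) 5d + 2g = 5(5) + 2(12) = 49 — holds.
(5) f = 9 lies in [9, 12] — holds.
(6) f × d = 9 × 5 = 45, not 47 — does not hold.
(7) a=15, c=3, f=9; 1 of them equals 3 — holds.
(8) d + g = 5 + 12 = 17 — holds.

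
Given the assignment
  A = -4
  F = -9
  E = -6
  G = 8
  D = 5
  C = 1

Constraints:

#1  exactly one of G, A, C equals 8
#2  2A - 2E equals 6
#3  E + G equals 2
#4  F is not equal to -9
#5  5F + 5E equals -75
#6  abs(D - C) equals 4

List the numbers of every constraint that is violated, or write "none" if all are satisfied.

Constraints 2, 4 are violated.

#1 G=8, A=-4, C=1; 1 of them equals 8  ✓
#2 2A - 2E = 2(-4) - 2(-6) = 4, not 6  ✗
#3 E + G = -6 + 8 = 2  ✓
#4 F = -9, but -9 is required to differ  ✗
#5 5F + 5E = 5(-9) + 5(-6) = -75  ✓
#6 abs(5 - 1) = 4  ✓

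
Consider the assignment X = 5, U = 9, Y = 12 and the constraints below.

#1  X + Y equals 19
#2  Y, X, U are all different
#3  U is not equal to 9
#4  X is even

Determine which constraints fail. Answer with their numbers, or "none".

#1 X + Y = 5 + 12 = 17, not 19  ✘
#2 values 12, 5, 9 are pairwise distinct  ✔
#3 U = 9, but 9 is required to differ  ✘
#4 X = 5 is odd  ✘

Violated: 1, 3, 4.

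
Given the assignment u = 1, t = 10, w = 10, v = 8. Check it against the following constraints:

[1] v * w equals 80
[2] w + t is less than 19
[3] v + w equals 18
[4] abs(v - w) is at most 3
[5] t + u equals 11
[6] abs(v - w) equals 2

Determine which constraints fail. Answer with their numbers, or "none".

Violated: 2.

[1] v * w = 8 * 10 = 80 — satisfied.
[2] w + t = 10 + 10 = 20; 20 ≥ 19, bound 19 not met — violated.
[3] v + w = 8 + 10 = 18 — satisfied.
[4] abs(8 - 10) = 2; 2 ≤ 3 — satisfied.
[5] t + u = 10 + 1 = 11 — satisfied.
[6] abs(8 - 10) = 2 — satisfied.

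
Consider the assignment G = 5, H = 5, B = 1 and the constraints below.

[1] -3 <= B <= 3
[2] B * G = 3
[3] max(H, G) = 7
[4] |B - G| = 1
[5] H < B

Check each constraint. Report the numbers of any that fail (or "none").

[1] B = 1 lies in [-3, 3] — holds.
[2] B * G = 1 * 5 = 5, not 3 — does not hold.
[3] max(5, 5) = 5, not 7 — does not hold.
[4] |1 - 5| = 4, not 1 — does not hold.
[5] H = 5, B = 1; 5 ≥ 1 (want <) — does not hold.

No — constraints 2, 3, 4, 5 are not satisfied.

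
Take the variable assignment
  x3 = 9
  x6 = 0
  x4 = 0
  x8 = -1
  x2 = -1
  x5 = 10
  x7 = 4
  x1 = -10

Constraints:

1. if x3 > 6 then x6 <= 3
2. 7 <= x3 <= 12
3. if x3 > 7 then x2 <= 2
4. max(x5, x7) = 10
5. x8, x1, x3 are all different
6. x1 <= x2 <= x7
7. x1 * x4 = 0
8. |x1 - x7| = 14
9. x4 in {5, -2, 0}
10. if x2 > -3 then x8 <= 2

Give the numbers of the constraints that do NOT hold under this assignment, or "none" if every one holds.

1. x3 = 9 > 6, so we need x6 ≤ 3; x6 = 0 ≤ 3 — holds.
2. x3 = 9 lies in [7, 12] — holds.
3. x3 = 9 > 7, so we need x2 ≤ 2; x2 = -1 ≤ 2 — holds.
4. max(10, 4) = 10 — holds.
5. values -1, -10, 9 are pairwise distinct — holds.
6. values -10 <= -1 <= 4 — holds.
7. x1 * x4 = -10 * 0 = 0 — holds.
8. |-10 - 4| = 14 — holds.
9. x4 = 0 is in {5, -2, 0} — holds.
10. x2 = -1 > -3, so we need x8 ≤ 2; x8 = -1 ≤ 2 — holds.

Yes — all constraints hold.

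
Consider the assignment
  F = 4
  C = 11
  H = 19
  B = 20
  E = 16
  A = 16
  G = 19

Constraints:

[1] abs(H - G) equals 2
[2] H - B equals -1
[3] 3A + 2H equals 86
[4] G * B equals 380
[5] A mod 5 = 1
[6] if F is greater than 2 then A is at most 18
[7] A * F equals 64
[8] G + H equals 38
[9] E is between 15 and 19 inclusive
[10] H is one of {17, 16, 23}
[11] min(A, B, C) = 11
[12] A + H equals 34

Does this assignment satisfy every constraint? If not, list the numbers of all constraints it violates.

[1] abs(19 - 19) = 0, not 2 — violated.
[2] H - B = 19 - 20 = -1 — satisfied.
[3] 3A + 2H = 3(16) + 2(19) = 86 — satisfied.
[4] G * B = 19 * 20 = 380 — satisfied.
[5] 16 mod 5 = 1 — satisfied.
[6] F = 4 > 2, so we need A ≤ 18; A = 16 ≤ 18 — satisfied.
[7] A * F = 16 * 4 = 64 — satisfied.
[8] G + H = 19 + 19 = 38 — satisfied.
[9] E = 16 lies in [15, 19] — satisfied.
[10] H = 19 is not in {17, 16, 23} — violated.
[11] min(16, 20, 11) = 11 — satisfied.
[12] A + H = 16 + 19 = 35, not 34 — violated.

Constraints 1, 10, and 12 are violated.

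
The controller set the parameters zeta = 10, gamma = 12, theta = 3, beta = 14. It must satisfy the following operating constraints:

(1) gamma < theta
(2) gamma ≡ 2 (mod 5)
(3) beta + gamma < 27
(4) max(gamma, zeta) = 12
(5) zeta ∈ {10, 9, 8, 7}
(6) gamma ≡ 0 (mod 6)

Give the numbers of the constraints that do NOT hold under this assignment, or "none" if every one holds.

Constraint 1 is violated.

(1) gamma = 12, theta = 3; 12 ≥ 3 (want <) — violated.
(2) 12 mod 5 = 2 — OK.
(3) beta + gamma = 14 + 12 = 26; 26 < 27 — OK.
(4) max(12, 10) = 12 — OK.
(5) zeta = 10 is in {10, 9, 8, 7} — OK.
(6) 12 mod 6 = 0 — OK.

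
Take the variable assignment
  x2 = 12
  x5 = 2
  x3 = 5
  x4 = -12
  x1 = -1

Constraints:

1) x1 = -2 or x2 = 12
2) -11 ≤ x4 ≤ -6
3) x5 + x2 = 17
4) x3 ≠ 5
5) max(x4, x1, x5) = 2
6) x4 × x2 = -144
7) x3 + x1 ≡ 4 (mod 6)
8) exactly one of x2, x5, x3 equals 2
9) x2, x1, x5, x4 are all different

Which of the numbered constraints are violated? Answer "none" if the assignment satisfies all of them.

1) x1 = -1 ≠ -2, but x2 = 12 = 12 (second disjunct)  true
2) x4 = -12 is outside [-11, -6]  false
3) x5 + x2 = 2 + 12 = 14, not 17  false
4) x3 = 5, but 5 is required to differ  false
5) max(-12, -1, 2) = 2  true
6) x4 × x2 = -12 × 12 = -144  true
7) x3 + x1 = 4; 4 mod 6 = 4  true
8) x2=12, x5=2, x3=5; 1 of them equals 2  true
9) values 12, -1, 2, -12 are pairwise distinct  true

Constraints 2, 3, and 4 are violated.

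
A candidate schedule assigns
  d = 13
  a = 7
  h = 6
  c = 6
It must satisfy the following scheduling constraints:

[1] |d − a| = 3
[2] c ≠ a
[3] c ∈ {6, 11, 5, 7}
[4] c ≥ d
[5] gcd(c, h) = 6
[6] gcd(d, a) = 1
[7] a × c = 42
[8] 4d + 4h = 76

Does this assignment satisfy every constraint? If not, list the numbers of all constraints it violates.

The assignment fails constraints 1 and 4.

[1] |13 − 7| = 6, not 3 — fails.
[2] c = 6, a = 7; distinct — holds.
[3] c = 6 is in {6, 11, 5, 7} — holds.
[4] c = 6, d = 13; 6 < 13 (want ≥) — fails.
[5] gcd(6, 6) = 6 — holds.
[6] gcd(13, 7) = 1 — holds.
[7] a × c = 7 × 6 = 42 — holds.
[8] 4d + 4h = 4(13) + 4(6) = 76 — holds.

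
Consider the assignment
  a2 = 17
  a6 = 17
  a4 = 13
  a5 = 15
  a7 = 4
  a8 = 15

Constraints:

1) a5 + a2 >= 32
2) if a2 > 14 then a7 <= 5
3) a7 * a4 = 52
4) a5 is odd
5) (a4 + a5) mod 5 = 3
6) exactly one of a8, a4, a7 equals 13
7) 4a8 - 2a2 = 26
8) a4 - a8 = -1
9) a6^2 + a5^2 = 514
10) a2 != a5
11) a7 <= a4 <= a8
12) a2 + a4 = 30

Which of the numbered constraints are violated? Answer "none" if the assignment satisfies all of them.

1) a5 + a2 = 15 + 17 = 32; 32 ≥ 32 — satisfied.
2) a2 = 17 > 14, so we need a7 ≤ 5; a7 = 4 ≤ 5 — satisfied.
3) a7 * a4 = 4 * 13 = 52 — satisfied.
4) a5 = 15 is odd — satisfied.
5) a4 + a5 = 28; 28 mod 5 = 3 — satisfied.
6) a8=15, a4=13, a7=4; 1 of them equals 13 — satisfied.
7) 4a8 - 2a2 = 4(15) - 2(17) = 26 — satisfied.
8) a4 - a8 = 13 - 15 = -2, not -1 — violated.
9) a6^2 + a5^2 = 17^2 + 15^2 = 289 + 225 = 514 — satisfied.
10) a2 = 17, a5 = 15; distinct — satisfied.
11) values 4 <= 13 <= 15 — satisfied.
12) a2 + a4 = 17 + 13 = 30 — satisfied.

Violated: 8.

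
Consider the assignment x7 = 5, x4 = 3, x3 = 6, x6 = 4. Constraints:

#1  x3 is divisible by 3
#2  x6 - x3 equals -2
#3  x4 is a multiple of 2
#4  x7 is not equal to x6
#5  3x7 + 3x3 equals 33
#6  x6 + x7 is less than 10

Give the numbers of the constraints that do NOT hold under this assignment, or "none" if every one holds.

#1 6 / 3 = 2, so 3 divides 6  holds
#2 x6 - x3 = 4 - 6 = -2  holds
#3 3 = 2*1 + 1, so 2 does not divide 3  fails
#4 x7 = 5, x6 = 4; distinct  holds
#5 3x7 + 3x3 = 3(5) + 3(6) = 33  holds
#6 x6 + x7 = 4 + 5 = 9; 9 < 10  holds

Violated: 3.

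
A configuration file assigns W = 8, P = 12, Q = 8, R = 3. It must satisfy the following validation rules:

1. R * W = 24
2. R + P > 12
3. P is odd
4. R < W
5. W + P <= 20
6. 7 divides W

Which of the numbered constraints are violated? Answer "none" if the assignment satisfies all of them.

The assignment fails constraints 3, 6.

1. R * W = 3 * 8 = 24 — holds.
2. R + P = 3 + 12 = 15; 15 > 12 — holds.
3. P = 12 is even — does not hold.
4. R = 3, W = 8; 3 < 8 — holds.
5. W + P = 8 + 12 = 20; 20 ≤ 20 — holds.
6. 8 = 7*1 + 1, so 7 does not divide 8 — does not hold.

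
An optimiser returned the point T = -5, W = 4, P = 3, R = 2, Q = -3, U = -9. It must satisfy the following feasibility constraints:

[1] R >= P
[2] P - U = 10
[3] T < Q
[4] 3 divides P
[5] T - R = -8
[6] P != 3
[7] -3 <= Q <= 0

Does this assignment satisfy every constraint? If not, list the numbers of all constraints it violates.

No — constraints 1, 2, 5, 6 are not satisfied.

[1] R = 2, P = 3; 2 < 3 (want ≥)  ✗
[2] P - U = 3 - (-9) = 12, not 10  ✗
[3] T = -5, Q = -3; -5 < -3  ✓
[4] 3 / 3 = 1, so 3 divides 3  ✓
[5] T - R = -5 - 2 = -7, not -8  ✗
[6] P = 3, but 3 is required to differ  ✗
[7] Q = -3 lies in [-3, 0]  ✓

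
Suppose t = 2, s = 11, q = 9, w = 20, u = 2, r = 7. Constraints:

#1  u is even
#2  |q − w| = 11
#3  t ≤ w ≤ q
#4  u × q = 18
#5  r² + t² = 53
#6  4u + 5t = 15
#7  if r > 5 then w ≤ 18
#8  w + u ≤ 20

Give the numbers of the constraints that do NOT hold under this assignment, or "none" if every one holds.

No — constraints 3, 6, 7, and 8 are not satisfied.

#1 u = 2 is even  ✔
#2 |9 − 20| = 11  ✔
#3 values 2, 20, 9; w = 20 is not ≤ q = 9  ✘
#4 u × q = 2 × 9 = 18  ✔
#5 r² + t² = 7² + 2² = 49 + 4 = 53  ✔
#6 4u + 5t = 4(2) + 5(2) = 18, not 15  ✘
#7 r = 7 > 5, so we need w ≤ 18; but w = 20 > 18  ✘
#8 w + u = 20 + 2 = 22; 22 > 20, bound 20 not met  ✘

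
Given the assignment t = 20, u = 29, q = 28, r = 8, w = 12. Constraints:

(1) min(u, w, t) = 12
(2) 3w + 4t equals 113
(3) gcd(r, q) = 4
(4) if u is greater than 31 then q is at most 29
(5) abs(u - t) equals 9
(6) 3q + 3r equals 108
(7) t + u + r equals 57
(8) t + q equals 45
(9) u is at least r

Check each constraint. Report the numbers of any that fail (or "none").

No — constraints 2 and 8 are not satisfied.

(1) min(29, 12, 20) = 12  yes
(2) 3w + 4t = 3(12) + 4(20) = 116, not 113  no
(3) gcd(8, 28) = 4  yes
(4) u = 29, not > 31; antecedent false, conditional vacuously true  yes
(5) abs(29 - 20) = 9  yes
(6) 3q + 3r = 3(28) + 3(8) = 108  yes
(7) t + u + r = 20 + 29 + 8 = 57  yes
(8) t + q = 20 + 28 = 48, not 45  no
(9) u = 29, r = 8; 29 ≥ 8  yes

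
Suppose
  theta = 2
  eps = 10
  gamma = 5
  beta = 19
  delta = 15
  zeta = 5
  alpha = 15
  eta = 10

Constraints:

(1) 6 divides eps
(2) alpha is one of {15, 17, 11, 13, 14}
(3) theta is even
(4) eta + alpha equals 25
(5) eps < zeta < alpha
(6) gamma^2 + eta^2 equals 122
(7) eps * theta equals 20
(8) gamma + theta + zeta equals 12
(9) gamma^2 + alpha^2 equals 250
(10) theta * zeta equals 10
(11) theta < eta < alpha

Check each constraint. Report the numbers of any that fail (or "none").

Constraints 1, 5, and 6 do not hold.

(1) 10 = 6*1 + 4, so 6 does not divide 10 — fails.
(2) alpha = 15 is in {15, 17, 11, 13, 14} — holds.
(3) theta = 2 is even — holds.
(4) eta + alpha = 10 + 15 = 25 — holds.
(5) values 10, 5, 15; eps = 10 is not < zeta = 5 — fails.
(6) gamma^2 + eta^2 = 5^2 + 10^2 = 25 + 100 = 125, not 122 — fails.
(7) eps * theta = 10 * 2 = 20 — holds.
(8) gamma + theta + zeta = 5 + 2 + 5 = 12 — holds.
(9) gamma^2 + alpha^2 = 5^2 + 15^2 = 25 + 225 = 250 — holds.
(10) theta * zeta = 2 * 5 = 10 — holds.
(11) values 2 < 10 < 15 — holds.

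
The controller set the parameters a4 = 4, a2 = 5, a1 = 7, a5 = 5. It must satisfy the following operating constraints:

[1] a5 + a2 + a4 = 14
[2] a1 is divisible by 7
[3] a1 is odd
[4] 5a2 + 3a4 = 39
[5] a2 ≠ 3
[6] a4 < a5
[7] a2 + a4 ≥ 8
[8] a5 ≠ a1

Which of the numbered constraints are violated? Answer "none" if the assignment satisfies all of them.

[1] a5 + a2 + a4 = 5 + 5 + 4 = 14 — holds.
[2] 7 / 7 = 1, so 7 divides 7 — holds.
[3] a1 = 7 is odd — holds.
[4] 5a2 + 3a4 = 5(5) + 3(4) = 37, not 39 — does not hold.
[5] a2 = 5, and 5 ≠ 3 — holds.
[6] a4 = 4, a5 = 5; 4 < 5 — holds.
[7] a2 + a4 = 5 + 4 = 9; 9 ≥ 8 — holds.
[8] a5 = 5, a1 = 7; distinct — holds.

No — constraint 4 is not satisfied.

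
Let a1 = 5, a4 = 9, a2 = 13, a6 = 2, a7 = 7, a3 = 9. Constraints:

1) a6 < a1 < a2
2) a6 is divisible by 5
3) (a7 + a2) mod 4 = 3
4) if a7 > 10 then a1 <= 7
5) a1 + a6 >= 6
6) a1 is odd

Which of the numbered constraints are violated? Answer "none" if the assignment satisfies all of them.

1) values 2 < 5 < 13 — OK.
2) 2 = 5*0 + 2, so 5 does not divide 2 — violated.
3) a7 + a2 = 20; 20 mod 4 = 0, not 3 — violated.
4) a7 = 7, not > 10; antecedent false, conditional vacuously true — OK.
5) a1 + a6 = 5 + 2 = 7; 7 ≥ 6 — OK.
6) a1 = 5 is odd — OK.

The assignment fails constraints 2, 3.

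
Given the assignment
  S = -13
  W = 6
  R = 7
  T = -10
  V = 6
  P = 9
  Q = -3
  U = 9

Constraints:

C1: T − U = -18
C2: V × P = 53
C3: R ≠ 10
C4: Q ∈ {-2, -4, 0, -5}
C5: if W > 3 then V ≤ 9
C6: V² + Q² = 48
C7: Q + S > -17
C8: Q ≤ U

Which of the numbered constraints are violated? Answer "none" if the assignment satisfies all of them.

C1: T − U = -10 − 9 = -19, not -18  ✘
C2: V × P = 6 × 9 = 54, not 53  ✘
C3: R = 7, and 7 ≠ 10  ✔
C4: Q = -3 is not in {-2, -4, 0, -5}  ✘
C5: W = 6 > 3, so we need V ≤ 9; V = 6 ≤ 9  ✔
C6: V² + Q² = 6² + (-3)² = 36 + 9 = 45, not 48  ✘
C7: Q + S = -3 + (-13) = -16; -16 > -17  ✔
C8: Q = -3, U = 9; -3 ≤ 9  ✔

No — constraints 1, 2, 4, 6 are not satisfied.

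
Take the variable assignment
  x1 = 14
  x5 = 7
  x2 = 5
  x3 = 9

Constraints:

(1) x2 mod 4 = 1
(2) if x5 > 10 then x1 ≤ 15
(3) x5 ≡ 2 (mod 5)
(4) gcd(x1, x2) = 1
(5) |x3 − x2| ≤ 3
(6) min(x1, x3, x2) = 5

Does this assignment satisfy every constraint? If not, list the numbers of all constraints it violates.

Violated: 5.

(1) 5 mod 4 = 1  yes
(2) x5 = 7, not > 10; antecedent false, conditional vacuously true  yes
(3) 7 mod 5 = 2  yes
(4) gcd(14, 5) = 1  yes
(5) |9 − 5| = 4; 4 > 3, exceeds bound 3  no
(6) min(14, 9, 5) = 5  yes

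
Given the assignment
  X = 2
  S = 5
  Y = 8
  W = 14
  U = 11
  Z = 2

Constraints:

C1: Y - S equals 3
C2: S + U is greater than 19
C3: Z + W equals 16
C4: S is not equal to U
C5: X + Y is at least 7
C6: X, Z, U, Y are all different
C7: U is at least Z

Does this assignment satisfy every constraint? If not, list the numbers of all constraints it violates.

The assignment fails constraints 2 and 6.

C1: Y - S = 8 - 5 = 3  true
C2: S + U = 5 + 11 = 16; 16 ≤ 19, bound 19 not met  false
C3: Z + W = 2 + 14 = 16  true
C4: S = 5, U = 11; distinct  true
C5: X + Y = 2 + 8 = 10; 10 ≥ 7  true
C6: X = Z = 2, not all different  false
C7: U = 11, Z = 2; 11 ≥ 2  true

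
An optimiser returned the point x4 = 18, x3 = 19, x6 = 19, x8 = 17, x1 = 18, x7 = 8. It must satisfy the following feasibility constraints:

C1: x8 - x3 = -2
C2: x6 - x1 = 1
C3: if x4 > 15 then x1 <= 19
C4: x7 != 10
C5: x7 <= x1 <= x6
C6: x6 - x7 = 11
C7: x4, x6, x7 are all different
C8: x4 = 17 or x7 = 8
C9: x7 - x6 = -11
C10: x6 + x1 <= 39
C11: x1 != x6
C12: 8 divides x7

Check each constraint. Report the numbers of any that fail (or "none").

None — every constraint holds.

C1: x8 - x3 = 17 - 19 = -2 — holds.
C2: x6 - x1 = 19 - 18 = 1 — holds.
C3: x4 = 18 > 15, so we need x1 ≤ 19; x1 = 18 ≤ 19 — holds.
C4: x7 = 8, and 8 ≠ 10 — holds.
C5: values 8 <= 18 <= 19 — holds.
C6: x6 - x7 = 19 - 8 = 11 — holds.
C7: values 18, 19, 8 are pairwise distinct — holds.
C8: x4 = 18 ≠ 17, but x7 = 8 = 8 (second disjunct) — holds.
C9: x7 - x6 = 8 - 19 = -11 — holds.
C10: x6 + x1 = 19 + 18 = 37; 37 ≤ 39 — holds.
C11: x1 = 18, x6 = 19; distinct — holds.
C12: 8 / 8 = 1, so 8 divides 8 — holds.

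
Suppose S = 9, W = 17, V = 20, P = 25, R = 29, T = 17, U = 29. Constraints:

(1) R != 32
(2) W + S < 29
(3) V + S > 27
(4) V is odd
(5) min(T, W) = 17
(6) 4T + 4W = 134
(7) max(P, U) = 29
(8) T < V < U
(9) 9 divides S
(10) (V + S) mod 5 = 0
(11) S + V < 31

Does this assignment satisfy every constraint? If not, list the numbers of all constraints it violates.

(1) R = 29, and 29 ≠ 32  ✔
(2) W + S = 17 + 9 = 26; 26 < 29  ✔
(3) V + S = 20 + 9 = 29; 29 > 27  ✔
(4) V = 20 is even  ✘
(5) min(17, 17) = 17  ✔
(6) 4T + 4W = 4(17) + 4(17) = 136, not 134  ✘
(7) max(25, 29) = 29  ✔
(8) values 17 < 20 < 29  ✔
(9) 9 / 9 = 1, so 9 divides 9  ✔
(10) V + S = 29; 29 mod 5 = 4, not 0  ✘
(11) S + V = 9 + 20 = 29; 29 < 31  ✔

Constraints 4, 6, and 10 are violated.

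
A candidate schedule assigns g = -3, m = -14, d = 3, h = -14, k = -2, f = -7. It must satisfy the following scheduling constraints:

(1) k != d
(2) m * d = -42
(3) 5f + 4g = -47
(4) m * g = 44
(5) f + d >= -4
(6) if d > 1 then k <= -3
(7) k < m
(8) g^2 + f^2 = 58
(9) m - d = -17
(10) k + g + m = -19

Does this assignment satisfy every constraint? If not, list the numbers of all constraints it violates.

(1) k = -2, d = 3; distinct  true
(2) m * d = -14 * 3 = -42  true
(3) 5f + 4g = 5(-7) + 4(-3) = -47  true
(4) m * g = -14 * (-3) = 42, not 44  false
(5) f + d = -7 + 3 = -4; -4 ≥ -4  true
(6) d = 3 > 1, so we need k ≤ -3; but k = -2 > -3  false
(7) k = -2, m = -14; -2 ≥ -14 (want <)  false
(8) g^2 + f^2 = (-3)^2 + (-7)^2 = 9 + 49 = 58  true
(9) m - d = -14 - 3 = -17  true
(10) k + g + m = -2 + (-3) + (-14) = -19  true

Constraints 4, 6, 7 are violated.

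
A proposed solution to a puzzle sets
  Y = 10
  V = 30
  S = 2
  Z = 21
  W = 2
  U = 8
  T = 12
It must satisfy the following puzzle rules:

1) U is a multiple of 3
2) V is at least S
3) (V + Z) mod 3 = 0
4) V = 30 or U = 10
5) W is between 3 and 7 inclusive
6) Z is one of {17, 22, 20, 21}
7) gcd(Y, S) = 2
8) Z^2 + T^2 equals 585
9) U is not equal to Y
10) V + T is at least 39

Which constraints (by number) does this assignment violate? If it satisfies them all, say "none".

1) 8 = 3*2 + 2, so 3 does not divide 8  ✗
2) V = 30, S = 2; 30 ≥ 2  ✓
3) V + Z = 51; 51 mod 3 = 0  ✓
4) V = 30 = 30 (first disjunct)  ✓
5) W = 2 is outside [3, 7]  ✗
6) Z = 21 is in {17, 22, 20, 21}  ✓
7) gcd(10, 2) = 2  ✓
8) Z^2 + T^2 = 21^2 + 12^2 = 441 + 144 = 585  ✓
9) U = 8, Y = 10; distinct  ✓
10) V + T = 30 + 12 = 42; 42 ≥ 39  ✓

Violated: 1, 5.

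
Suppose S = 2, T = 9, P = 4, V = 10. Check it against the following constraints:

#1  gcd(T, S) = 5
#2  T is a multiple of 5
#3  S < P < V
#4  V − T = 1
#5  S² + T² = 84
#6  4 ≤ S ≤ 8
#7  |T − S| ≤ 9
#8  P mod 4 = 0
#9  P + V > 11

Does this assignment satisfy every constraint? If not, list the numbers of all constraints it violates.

#1 gcd(9, 2) = 1, not 5 — violated.
#2 9 = 5×1 + 4, so 5 does not divide 9 — violated.
#3 values 2 < 4 < 10 — OK.
#4 V − T = 10 − 9 = 1 — OK.
#5 S² + T² = 2² + 9² = 4 + 81 = 85, not 84 — violated.
#6 S = 2 is outside [4, 8] — violated.
#7 |9 − 2| = 7; 7 ≤ 9 — OK.
#8 4 mod 4 = 0 — OK.
#9 P + V = 4 + 10 = 14; 14 > 11 — OK.

Constraints 1, 2, 5, and 6 do not hold.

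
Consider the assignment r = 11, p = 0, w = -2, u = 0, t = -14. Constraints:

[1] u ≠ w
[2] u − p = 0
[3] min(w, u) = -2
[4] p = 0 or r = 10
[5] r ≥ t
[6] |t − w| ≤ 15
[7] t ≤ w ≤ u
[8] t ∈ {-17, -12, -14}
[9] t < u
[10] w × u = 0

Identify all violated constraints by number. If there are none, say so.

No violations.

[1] u = 0, w = -2; distinct  OK
[2] u − p = 0 − 0 = 0  OK
[3] min(-2, 0) = -2  OK
[4] p = 0 = 0 (first disjunct)  OK
[5] r = 11, t = -14; 11 ≥ -14  OK
[6] |-14 − (-2)| = 12; 12 ≤ 15  OK
[7] values -14 ≤ -2 ≤ 0  OK
[8] t = -14 is in {-17, -12, -14}  OK
[9] t = -14, u = 0; -14 < 0  OK
[10] w × u = -2 × 0 = 0  OK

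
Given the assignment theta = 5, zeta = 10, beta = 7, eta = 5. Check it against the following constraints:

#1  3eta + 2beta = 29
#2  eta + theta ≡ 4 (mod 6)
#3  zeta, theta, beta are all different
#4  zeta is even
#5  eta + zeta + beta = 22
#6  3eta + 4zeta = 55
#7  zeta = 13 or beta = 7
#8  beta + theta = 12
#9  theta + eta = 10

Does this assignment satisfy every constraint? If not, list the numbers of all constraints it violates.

No violations.

#1 3eta + 2beta = 3(5) + 2(7) = 29  ✓
#2 eta + theta = 10; 10 mod 6 = 4  ✓
#3 values 10, 5, 7 are pairwise distinct  ✓
#4 zeta = 10 is even  ✓
#5 eta + zeta + beta = 5 + 10 + 7 = 22  ✓
#6 3eta + 4zeta = 3(5) + 4(10) = 55  ✓
#7 zeta = 10 ≠ 13, but beta = 7 = 7 (second disjunct)  ✓
#8 beta + theta = 7 + 5 = 12  ✓
#9 theta + eta = 5 + 5 = 10  ✓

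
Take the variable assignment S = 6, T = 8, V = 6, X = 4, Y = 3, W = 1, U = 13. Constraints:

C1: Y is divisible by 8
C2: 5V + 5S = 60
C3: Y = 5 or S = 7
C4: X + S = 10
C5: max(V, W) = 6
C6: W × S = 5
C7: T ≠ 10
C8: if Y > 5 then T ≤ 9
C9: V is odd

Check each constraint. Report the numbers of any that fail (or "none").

C1: 3 = 8×0 + 3, so 8 does not divide 3  FAIL
C2: 5V + 5S = 5(6) + 5(6) = 60  OK
C3: Y = 3 ≠ 5 and S = 6 ≠ 7; both disjuncts false  FAIL
C4: X + S = 4 + 6 = 10  OK
C5: max(6, 1) = 6  OK
C6: W × S = 1 × 6 = 6, not 5  FAIL
C7: T = 8, and 8 ≠ 10  OK
C8: Y = 3, not > 5; antecedent false, conditional vacuously true  OK
C9: V = 6 is even  FAIL

Constraints 1, 3, 6, 9 do not hold.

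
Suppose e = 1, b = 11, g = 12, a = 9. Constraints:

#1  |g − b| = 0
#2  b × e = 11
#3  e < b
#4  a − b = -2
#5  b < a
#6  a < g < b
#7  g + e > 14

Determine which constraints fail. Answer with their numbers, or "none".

#1 |12 − 11| = 1, not 0 — fails.
#2 b × e = 11 × 1 = 11 — holds.
#3 e = 1, b = 11; 1 < 11 — holds.
#4 a − b = 9 − 11 = -2 — holds.
#5 b = 11, a = 9; 11 ≥ 9 (want <) — fails.
#6 values 9, 12, 11; g = 12 is not < b = 11 — fails.
#7 g + e = 12 + 1 = 13; 13 ≤ 14, bound 14 not met — fails.

The assignment fails constraints 1, 5, 6, and 7.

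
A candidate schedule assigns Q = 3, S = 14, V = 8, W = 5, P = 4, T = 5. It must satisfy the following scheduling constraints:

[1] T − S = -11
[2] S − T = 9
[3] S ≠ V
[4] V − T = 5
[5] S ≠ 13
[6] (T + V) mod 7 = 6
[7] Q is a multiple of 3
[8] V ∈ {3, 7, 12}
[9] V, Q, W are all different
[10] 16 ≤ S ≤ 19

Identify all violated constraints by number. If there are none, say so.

[1] T − S = 5 − 14 = -9, not -11  FAIL
[2] S − T = 14 − 5 = 9  OK
[3] S = 14, V = 8; distinct  OK
[4] V − T = 8 − 5 = 3, not 5  FAIL
[5] S = 14, and 14 ≠ 13  OK
[6] T + V = 13; 13 mod 7 = 6  OK
[7] 3 / 3 = 1, so 3 divides 3  OK
[8] V = 8 is not in {3, 7, 12}  FAIL
[9] values 8, 3, 5 are pairwise distinct  OK
[10] S = 14 is outside [16, 19]  FAIL

Constraints 1, 4, 8, and 10 are violated.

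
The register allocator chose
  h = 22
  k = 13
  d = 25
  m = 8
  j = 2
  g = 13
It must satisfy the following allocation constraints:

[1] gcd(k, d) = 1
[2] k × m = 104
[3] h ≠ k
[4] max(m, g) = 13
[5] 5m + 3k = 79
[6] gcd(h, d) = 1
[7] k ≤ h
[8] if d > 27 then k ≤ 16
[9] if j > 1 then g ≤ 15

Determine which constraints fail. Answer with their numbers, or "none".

[1] gcd(13, 25) = 1 — holds.
[2] k × m = 13 × 8 = 104 — holds.
[3] h = 22, k = 13; distinct — holds.
[4] max(8, 13) = 13 — holds.
[5] 5m + 3k = 5(8) + 3(13) = 79 — holds.
[6] gcd(22, 25) = 1 — holds.
[7] k = 13, h = 22; 13 ≤ 22 — holds.
[8] d = 25, not > 27; antecedent false, conditional vacuously true — holds.
[9] j = 2 > 1, so we need g ≤ 15; g = 13 ≤ 15 — holds.

The assignment satisfies every constraint.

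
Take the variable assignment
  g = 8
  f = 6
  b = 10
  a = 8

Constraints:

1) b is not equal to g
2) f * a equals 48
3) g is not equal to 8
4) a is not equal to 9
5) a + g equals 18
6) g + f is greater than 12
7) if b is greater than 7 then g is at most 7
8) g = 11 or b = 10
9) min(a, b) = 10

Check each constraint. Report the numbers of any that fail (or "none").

No — constraints 3, 5, 7, 9 are not satisfied.

1) b = 10, g = 8; distinct — holds.
2) f * a = 6 * 8 = 48 — holds.
3) g = 8, but 8 is required to differ — does not hold.
4) a = 8, and 8 ≠ 9 — holds.
5) a + g = 8 + 8 = 16, not 18 — does not hold.
6) g + f = 8 + 6 = 14; 14 > 12 — holds.
7) b = 10 > 7, so we need g ≤ 7; but g = 8 > 7 — does not hold.
8) g = 8 ≠ 11, but b = 10 = 10 (second disjunct) — holds.
9) min(8, 10) = 8, not 10 — does not hold.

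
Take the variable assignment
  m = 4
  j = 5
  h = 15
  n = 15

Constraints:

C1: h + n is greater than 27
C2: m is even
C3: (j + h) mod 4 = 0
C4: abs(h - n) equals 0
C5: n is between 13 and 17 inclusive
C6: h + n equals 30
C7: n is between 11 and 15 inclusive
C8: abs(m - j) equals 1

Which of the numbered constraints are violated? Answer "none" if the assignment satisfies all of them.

The assignment satisfies every constraint.

C1: h + n = 15 + 15 = 30; 30 > 27  ✔
C2: m = 4 is even  ✔
C3: j + h = 20; 20 mod 4 = 0  ✔
C4: abs(15 - 15) = 0  ✔
C5: n = 15 lies in [13, 17]  ✔
C6: h + n = 15 + 15 = 30  ✔
C7: n = 15 lies in [11, 15]  ✔
C8: abs(4 - 5) = 1  ✔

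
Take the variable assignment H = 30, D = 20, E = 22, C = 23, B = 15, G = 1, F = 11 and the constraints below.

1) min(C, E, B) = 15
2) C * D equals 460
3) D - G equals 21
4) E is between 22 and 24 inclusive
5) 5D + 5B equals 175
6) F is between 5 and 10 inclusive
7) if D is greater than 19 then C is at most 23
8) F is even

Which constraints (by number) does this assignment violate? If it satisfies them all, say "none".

Constraints 3, 6, 8 are violated.

1) min(23, 22, 15) = 15  OK
2) C * D = 23 * 20 = 460  OK
3) D - G = 20 - 1 = 19, not 21  FAIL
4) E = 22 lies in [22, 24]  OK
5) 5D + 5B = 5(20) + 5(15) = 175  OK
6) F = 11 is outside [5, 10]  FAIL
7) D = 20 > 19, so we need C ≤ 23; C = 23 ≤ 23  OK
8) F = 11 is odd  FAIL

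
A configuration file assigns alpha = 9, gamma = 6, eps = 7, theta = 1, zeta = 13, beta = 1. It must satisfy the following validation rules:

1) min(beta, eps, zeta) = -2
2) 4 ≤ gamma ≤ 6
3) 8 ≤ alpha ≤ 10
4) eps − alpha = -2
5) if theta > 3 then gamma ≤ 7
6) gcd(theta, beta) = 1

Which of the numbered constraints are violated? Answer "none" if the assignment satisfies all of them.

Constraint 1 is violated.

1) min(1, 7, 13) = 1, not -2  ✗
2) gamma = 6 lies in [4, 6]  ✓
3) alpha = 9 lies in [8, 10]  ✓
4) eps − alpha = 7 − 9 = -2  ✓
5) theta = 1, not > 3; antecedent false, conditional vacuously true  ✓
6) gcd(1, 1) = 1  ✓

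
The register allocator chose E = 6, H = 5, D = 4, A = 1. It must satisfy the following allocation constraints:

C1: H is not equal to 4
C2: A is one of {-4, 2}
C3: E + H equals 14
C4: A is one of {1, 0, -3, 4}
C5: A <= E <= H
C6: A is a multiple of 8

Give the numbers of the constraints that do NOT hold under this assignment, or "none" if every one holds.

The assignment fails constraints 2, 3, 5, and 6.

C1: H = 5, and 5 ≠ 4 — holds.
C2: A = 1 is not in {-4, 2} — fails.
C3: E + H = 6 + 5 = 11, not 14 — fails.
C4: A = 1 is in {1, 0, -3, 4} — holds.
C5: values 1, 6, 5; E = 6 is not <= H = 5 — fails.
C6: 1 = 8*0 + 1, so 8 does not divide 1 — fails.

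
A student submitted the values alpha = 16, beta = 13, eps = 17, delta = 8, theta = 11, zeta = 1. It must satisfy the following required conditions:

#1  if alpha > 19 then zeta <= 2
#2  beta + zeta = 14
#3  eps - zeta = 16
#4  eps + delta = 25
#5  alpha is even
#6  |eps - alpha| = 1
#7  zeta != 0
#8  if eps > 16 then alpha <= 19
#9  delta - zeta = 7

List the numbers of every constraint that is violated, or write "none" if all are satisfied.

All constraints are satisfied.

#1 alpha = 16, not > 19; antecedent false, conditional vacuously true — OK.
#2 beta + zeta = 13 + 1 = 14 — OK.
#3 eps - zeta = 17 - 1 = 16 — OK.
#4 eps + delta = 17 + 8 = 25 — OK.
#5 alpha = 16 is even — OK.
#6 |17 - 16| = 1 — OK.
#7 zeta = 1, and 1 ≠ 0 — OK.
#8 eps = 17 > 16, so we need alpha ≤ 19; alpha = 16 ≤ 19 — OK.
#9 delta - zeta = 8 - 1 = 7 — OK.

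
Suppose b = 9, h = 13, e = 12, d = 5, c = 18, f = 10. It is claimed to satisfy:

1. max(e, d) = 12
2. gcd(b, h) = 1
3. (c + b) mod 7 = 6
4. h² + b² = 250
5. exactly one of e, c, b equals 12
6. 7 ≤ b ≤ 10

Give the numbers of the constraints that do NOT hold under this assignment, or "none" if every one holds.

Yes — all constraints hold.

1. max(12, 5) = 12 — holds.
2. gcd(9, 13) = 1 — holds.
3. c + b = 27; 27 mod 7 = 6 — holds.
4. h² + b² = 13² + 9² = 169 + 81 = 250 — holds.
5. e=12, c=18, b=9; 1 of them equals 12 — holds.
6. b = 9 lies in [7, 10] — holds.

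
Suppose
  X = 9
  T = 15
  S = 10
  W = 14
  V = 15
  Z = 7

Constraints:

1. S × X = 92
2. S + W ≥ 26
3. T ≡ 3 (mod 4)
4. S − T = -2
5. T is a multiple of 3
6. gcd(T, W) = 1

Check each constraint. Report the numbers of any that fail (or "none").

The assignment fails constraints 1, 2, 4.

1. S × X = 10 × 9 = 90, not 92  false
2. S + W = 10 + 14 = 24; 24 < 26, bound 26 not met  false
3. 15 mod 4 = 3  true
4. S − T = 10 − 15 = -5, not -2  false
5. 15 / 3 = 5, so 3 divides 15  true
6. gcd(15, 14) = 1  true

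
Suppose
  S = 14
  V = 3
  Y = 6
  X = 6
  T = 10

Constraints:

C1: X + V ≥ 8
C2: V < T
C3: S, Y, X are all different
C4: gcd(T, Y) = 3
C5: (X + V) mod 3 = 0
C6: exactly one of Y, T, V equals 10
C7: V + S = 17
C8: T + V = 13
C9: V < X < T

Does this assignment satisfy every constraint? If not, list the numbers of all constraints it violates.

C1: X + V = 6 + 3 = 9; 9 ≥ 8 — holds.
C2: V = 3, T = 10; 3 < 10 — holds.
C3: Y = X = 6, not all different — does not hold.
C4: gcd(10, 6) = 2, not 3 — does not hold.
C5: X + V = 9; 9 mod 3 = 0 — holds.
C6: Y=6, T=10, V=3; 1 of them equals 10 — holds.
C7: V + S = 3 + 14 = 17 — holds.
C8: T + V = 10 + 3 = 13 — holds.
C9: values 3 < 6 < 10 — holds.

Constraints 3, 4 are violated.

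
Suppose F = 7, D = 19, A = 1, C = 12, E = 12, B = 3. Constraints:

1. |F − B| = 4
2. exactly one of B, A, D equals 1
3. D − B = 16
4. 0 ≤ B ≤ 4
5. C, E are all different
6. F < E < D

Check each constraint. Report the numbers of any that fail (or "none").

1. |7 − 3| = 4 — OK.
2. B=3, A=1, D=19; 1 of them equals 1 — OK.
3. D − B = 19 − 3 = 16 — OK.
4. B = 3 lies in [0, 4] — OK.
5. C = E = 12, not all different — violated.
6. values 7 < 12 < 19 — OK.

No — constraint 5 is not satisfied.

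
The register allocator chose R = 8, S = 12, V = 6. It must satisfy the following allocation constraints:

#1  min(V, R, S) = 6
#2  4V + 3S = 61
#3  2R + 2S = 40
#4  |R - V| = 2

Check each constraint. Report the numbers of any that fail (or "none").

Violated: 2.

#1 min(6, 8, 12) = 6 — satisfied.
#2 4V + 3S = 4(6) + 3(12) = 60, not 61 — violated.
#3 2R + 2S = 2(8) + 2(12) = 40 — satisfied.
#4 |8 - 6| = 2 — satisfied.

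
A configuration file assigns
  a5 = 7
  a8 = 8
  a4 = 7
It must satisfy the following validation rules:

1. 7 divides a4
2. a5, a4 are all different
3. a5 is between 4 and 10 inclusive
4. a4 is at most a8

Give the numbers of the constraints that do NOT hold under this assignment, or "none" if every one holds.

1. 7 / 7 = 1, so 7 divides 7  yes
2. a5 = a4 = 7, not all different  no
3. a5 = 7 lies in [4, 10]  yes
4. a4 = 7, a8 = 8; 7 ≤ 8  yes

The assignment fails constraint 2.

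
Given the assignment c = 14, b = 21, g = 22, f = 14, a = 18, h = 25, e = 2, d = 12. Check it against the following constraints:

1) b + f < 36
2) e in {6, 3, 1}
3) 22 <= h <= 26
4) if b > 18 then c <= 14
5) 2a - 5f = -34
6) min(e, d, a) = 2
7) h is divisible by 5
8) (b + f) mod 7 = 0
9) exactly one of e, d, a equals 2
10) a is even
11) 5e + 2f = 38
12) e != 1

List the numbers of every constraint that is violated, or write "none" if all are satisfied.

1) b + f = 21 + 14 = 35; 35 < 36  yes
2) e = 2 is not in {6, 3, 1}  no
3) h = 25 lies in [22, 26]  yes
4) b = 21 > 18, so we need c ≤ 14; c = 14 ≤ 14  yes
5) 2a - 5f = 2(18) - 5(14) = -34  yes
6) min(2, 12, 18) = 2  yes
7) 25 / 5 = 5, so 5 divides 25  yes
8) b + f = 35; 35 mod 7 = 0  yes
9) e=2, d=12, a=18; 1 of them equals 2  yes
10) a = 18 is even  yes
11) 5e + 2f = 5(2) + 2(14) = 38  yes
12) e = 2, and 2 ≠ 1  yes

Violated: 2.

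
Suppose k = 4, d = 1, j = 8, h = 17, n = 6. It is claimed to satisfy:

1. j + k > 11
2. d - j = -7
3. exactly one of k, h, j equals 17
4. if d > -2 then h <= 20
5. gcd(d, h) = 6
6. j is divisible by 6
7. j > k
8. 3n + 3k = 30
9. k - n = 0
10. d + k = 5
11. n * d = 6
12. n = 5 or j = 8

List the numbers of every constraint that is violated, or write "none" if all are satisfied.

1. j + k = 8 + 4 = 12; 12 > 11 — satisfied.
2. d - j = 1 - 8 = -7 — satisfied.
3. k=4, h=17, j=8; 1 of them equals 17 — satisfied.
4. d = 1 > -2, so we need h ≤ 20; h = 17 ≤ 20 — satisfied.
5. gcd(1, 17) = 1, not 6 — violated.
6. 8 = 6*1 + 2, so 6 does not divide 8 — violated.
7. j = 8, k = 4; 8 > 4 — satisfied.
8. 3n + 3k = 3(6) + 3(4) = 30 — satisfied.
9. k - n = 4 - 6 = -2, not 0 — violated.
10. d + k = 1 + 4 = 5 — satisfied.
11. n * d = 6 * 1 = 6 — satisfied.
12. n = 6 ≠ 5, but j = 8 = 8 (second disjunct) — satisfied.

No — constraints 5, 6, and 9 are not satisfied.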